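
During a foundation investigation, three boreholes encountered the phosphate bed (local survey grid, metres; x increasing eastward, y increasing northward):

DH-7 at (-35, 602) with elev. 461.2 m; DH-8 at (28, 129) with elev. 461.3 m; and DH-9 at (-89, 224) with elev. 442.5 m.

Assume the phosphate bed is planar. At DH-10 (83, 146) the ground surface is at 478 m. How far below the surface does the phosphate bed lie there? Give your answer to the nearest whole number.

Two edge vectors: DH-7→DH-8 = (63, -473, 0.1), DH-7→DH-9 = (-54, -378, -18.7).
Normal n = (DH-7→DH-8) × (DH-7→DH-9) = (8882.9, 1172.7, -49356).
So ∂z/∂x = −n_x/n_z = 0.17998 and ∂z/∂y = −n_y/n_z = 0.02376.
Intercept c from DH-7: 461.2 + 6.30 − 14.30 = 453.20.
At (83, 146): z_contact = 14.9 + 3.5 + 453.20 = 471.6 m.
Depth below ground = 478 − 471.6 = 6 m.

6 m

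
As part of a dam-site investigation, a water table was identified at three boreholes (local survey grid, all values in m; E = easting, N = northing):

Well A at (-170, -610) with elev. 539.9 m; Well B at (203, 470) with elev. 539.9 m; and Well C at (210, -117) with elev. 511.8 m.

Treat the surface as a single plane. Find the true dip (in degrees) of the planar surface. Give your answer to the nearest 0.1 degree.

Two edge vectors: Well A→Well B = (373, 1080, 0), Well A→Well C = (380, 493, -28.1).
Normal n = (Well A→Well B) × (Well A→Well C) = (-30348, 10481.3, -226511).
So ∂z/∂E = −n_x/n_z = −0.13398 and ∂z/∂N = −n_y/n_z = 0.04627.
Gradient magnitude |∇z| = √(a² + b²) = √(0.01795 + 0.00214) = 0.14175.
True dip = arctan(0.14175) = 8.1°, dipping toward ESE (azimuth ≈ 109°).

8.1°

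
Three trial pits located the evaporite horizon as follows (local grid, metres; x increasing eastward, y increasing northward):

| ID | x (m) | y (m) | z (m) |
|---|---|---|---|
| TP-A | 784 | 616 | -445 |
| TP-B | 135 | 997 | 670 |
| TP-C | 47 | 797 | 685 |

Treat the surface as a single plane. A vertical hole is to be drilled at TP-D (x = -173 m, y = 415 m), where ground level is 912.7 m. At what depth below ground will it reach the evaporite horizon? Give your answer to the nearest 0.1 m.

Let the plane be z = a·x + b·y + c.
TP-B−TP-A: −649a + 381b = 1115;  TP-C−TP-A: −737a + 181b = 1130.
Solving gives a = −1.40034, b = 0.54115.
Then c = -445 − a·784 − b·616 = 319.52.
At (-173, 415): z_contact = 242.26 + 224.58 + 319.52 = 786.36 m.
Depth below ground = 912.7 − 786.36 = 126.3 m.

126.3 m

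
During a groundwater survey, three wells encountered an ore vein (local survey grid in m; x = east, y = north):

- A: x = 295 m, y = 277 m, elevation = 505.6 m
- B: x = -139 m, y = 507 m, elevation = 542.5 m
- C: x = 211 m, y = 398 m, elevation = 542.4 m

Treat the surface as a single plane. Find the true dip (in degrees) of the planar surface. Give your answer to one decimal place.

Two edge vectors: A→B = (-434, 230, 36.9), A→C = (-84, 121, 36.8).
Normal n = (A→B) × (A→C) = (3999.1, 12871.6, -33194).
So ∂z/∂x = −n_x/n_z = 0.12048 and ∂z/∂y = −n_y/n_z = 0.38777.
Gradient magnitude |∇z| = √(a² + b²) = √(0.01451 + 0.15036) = 0.40605.
True dip = arctan(0.40605) = 22.1°, dipping toward SSW (azimuth ≈ 197°).

22.1°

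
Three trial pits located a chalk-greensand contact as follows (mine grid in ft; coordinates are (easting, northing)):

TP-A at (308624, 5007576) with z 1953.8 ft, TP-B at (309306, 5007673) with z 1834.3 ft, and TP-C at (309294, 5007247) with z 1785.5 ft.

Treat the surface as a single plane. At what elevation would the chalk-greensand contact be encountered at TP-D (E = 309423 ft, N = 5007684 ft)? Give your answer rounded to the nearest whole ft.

1813 ft

Two edge vectors: TP-A→TP-B = (682, 97, -119.5), TP-A→TP-C = (670, -329, -168.3).
Normal n = (TP-A→TP-B) × (TP-A→TP-C) = (-55640.6, 34715.6, -289368).
So ∂z/∂E = −n_x/n_z = −0.19228318 and ∂z/∂N = −n_y/n_z = 0.11997042.
Intercept c from TP-A: 1953.8 + 59343.20 − 600760.99 = −539463.98.
At (309423, 5007684): z = −59496.8 + 600773.9 − 539463.98 = 1813.1 ft.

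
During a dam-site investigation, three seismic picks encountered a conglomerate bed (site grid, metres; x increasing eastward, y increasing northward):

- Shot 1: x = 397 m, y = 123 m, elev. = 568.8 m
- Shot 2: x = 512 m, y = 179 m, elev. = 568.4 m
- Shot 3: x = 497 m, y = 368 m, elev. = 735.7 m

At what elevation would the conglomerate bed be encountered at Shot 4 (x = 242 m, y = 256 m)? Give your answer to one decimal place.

747.0 m

Two edge vectors: Shot 1→Shot 2 = (115, 56, -0.4), Shot 1→Shot 3 = (100, 245, 166.9).
Normal n = (Shot 1→Shot 2) × (Shot 1→Shot 3) = (9444.4, -19233.5, 22575).
So ∂z/∂x = −n_x/n_z = −0.41836 and ∂z/∂y = −n_y/n_z = 0.85198.
Intercept c from Shot 1: 568.8 + 166.09 − 104.79 = 630.09.
At (242, 256): z = −101.2 + 218.1 + 630.09 = 747.0 m.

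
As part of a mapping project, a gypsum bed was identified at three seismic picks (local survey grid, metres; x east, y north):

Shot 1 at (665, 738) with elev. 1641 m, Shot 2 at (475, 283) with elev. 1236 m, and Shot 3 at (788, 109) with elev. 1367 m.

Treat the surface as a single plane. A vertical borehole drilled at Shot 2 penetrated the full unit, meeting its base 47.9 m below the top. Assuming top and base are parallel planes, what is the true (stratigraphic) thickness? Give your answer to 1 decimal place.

34.9 m

Let the plane be z = a·x + b·y + c.
Shot 2−Shot 1: −190a − 455b = −405;  Shot 3−Shot 1: 123a − 629b = −274.
Solving gives a = 0.74127, b = 0.58057.
|∇z| = √(a²+b²) = 0.94157, so dip δ = arctan(0.94157) = 43.28°.
True thickness = vertical thickness × cos δ = 47.9 × cos 43.28° = 34.9 m.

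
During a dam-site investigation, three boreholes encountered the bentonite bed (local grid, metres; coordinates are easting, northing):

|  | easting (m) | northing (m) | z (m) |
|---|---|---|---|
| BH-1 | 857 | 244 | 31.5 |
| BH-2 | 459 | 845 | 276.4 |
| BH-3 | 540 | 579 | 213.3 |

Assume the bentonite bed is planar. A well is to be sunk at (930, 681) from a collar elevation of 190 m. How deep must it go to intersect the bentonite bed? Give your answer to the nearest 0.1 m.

Two edge vectors: BH-1→BH-2 = (-398, 601, 244.9), BH-1→BH-3 = (-317, 335, 181.8).
Normal n = (BH-1→BH-2) × (BH-1→BH-3) = (27220.3, -5276.9, 57187).
So ∂z/∂easting = −n_x/n_z = −0.47599 and ∂z/∂northing = −n_y/n_z = 0.09227.
Intercept c from BH-1: 31.5 + 407.92 − 22.51 = 416.91.
At (930, 681): z_contact = −442.67 + 62.84 + 416.91 = 37.08 m.
Depth below ground = 190 − 37.08 = 152.9 m.

152.9 m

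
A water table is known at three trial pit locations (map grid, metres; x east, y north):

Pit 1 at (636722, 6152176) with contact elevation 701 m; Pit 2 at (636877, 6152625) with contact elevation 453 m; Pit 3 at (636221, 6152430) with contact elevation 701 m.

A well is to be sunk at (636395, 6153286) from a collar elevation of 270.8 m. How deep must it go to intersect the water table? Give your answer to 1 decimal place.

Two edge vectors: Pit 1→Pit 2 = (155, 449, -248), Pit 1→Pit 3 = (-501, 254, 0).
Normal n = (Pit 1→Pit 2) × (Pit 1→Pit 3) = (62992, 124248, 264319).
So ∂z/∂x = −n_x/n_z = −0.238318093 and ∂z/∂y = −n_y/n_z = −0.470068364.
Intercept c from Pit 1: 701 + 151742.37 + 2891943.31 = 3044386.68.
At (636395, 6153286): z_contact = −151664.44 − 2892465.09 + 3044386.68 = 257.15 m.
Depth below ground = 270.8 − 257.15 = 13.6 m.

13.6 m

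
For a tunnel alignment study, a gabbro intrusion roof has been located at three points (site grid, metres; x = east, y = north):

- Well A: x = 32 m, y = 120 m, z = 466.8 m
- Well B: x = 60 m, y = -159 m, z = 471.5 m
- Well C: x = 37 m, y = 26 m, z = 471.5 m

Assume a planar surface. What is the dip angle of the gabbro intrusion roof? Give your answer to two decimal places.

Two edge vectors: Well A→Well B = (28, -279, 4.7), Well A→Well C = (5, -94, 4.7).
Normal n = (Well A→Well B) × (Well A→Well C) = (-869.5, -108.1, -1237).
So ∂z/∂x = −n_x/n_z = −0.70291 and ∂z/∂y = −n_y/n_z = −0.08739.
Gradient magnitude |∇z| = √(a² + b²) = √(0.49408 + 0.00764) = 0.70832.
True dip = arctan(0.70832) = 35.31°, dipping toward E (azimuth ≈ 083°).

35.31°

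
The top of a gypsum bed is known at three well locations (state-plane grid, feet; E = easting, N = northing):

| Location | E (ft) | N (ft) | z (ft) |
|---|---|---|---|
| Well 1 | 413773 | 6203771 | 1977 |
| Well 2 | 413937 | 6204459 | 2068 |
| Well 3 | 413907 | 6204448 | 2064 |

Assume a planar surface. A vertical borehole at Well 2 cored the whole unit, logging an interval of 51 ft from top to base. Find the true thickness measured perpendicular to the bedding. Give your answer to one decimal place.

50.5 ft

Two edge vectors: Well 1→Well 2 = (164, 688, 91), Well 1→Well 3 = (134, 677, 87).
Normal n = (Well 1→Well 2) × (Well 1→Well 3) = (-1751, -2074, 18836).
So ∂z/∂E = −n_x/n_z = 0.09296 and ∂z/∂N = −n_y/n_z = 0.11011.
|∇z| = √(a²+b²) = 0.14410, so dip δ = arctan(0.14410) = 8.20°.
True thickness = vertical thickness × cos δ = 51 × cos 8.20° = 50.5 ft.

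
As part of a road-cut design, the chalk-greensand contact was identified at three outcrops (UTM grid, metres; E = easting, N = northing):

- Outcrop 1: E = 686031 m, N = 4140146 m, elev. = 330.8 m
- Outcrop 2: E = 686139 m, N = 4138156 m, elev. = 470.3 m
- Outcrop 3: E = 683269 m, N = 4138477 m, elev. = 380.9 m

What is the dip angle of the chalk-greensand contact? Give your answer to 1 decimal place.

4.2°

Two edge vectors: Outcrop 1→Outcrop 2 = (108, -1990, 139.5), Outcrop 1→Outcrop 3 = (-2762, -1669, 50.1).
Normal n = (Outcrop 1→Outcrop 2) × (Outcrop 1→Outcrop 3) = (133126.5, -390709.8, -5676632).
So ∂z/∂E = −n_x/n_z = 0.02345 and ∂z/∂N = −n_y/n_z = −0.06883.
Gradient magnitude |∇z| = √(a² + b²) = √(0.00055 + 0.00474) = 0.07271.
True dip = arctan(0.07271) = 4.2°, dipping toward NNW (azimuth ≈ 341°).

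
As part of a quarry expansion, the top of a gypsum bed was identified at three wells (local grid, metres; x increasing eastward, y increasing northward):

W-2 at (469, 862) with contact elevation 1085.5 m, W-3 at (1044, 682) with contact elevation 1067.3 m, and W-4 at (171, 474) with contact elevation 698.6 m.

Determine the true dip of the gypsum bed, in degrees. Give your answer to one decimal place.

Let the plane be z = a·x + b·y + c.
W-3−W-2: 575a − 180b = −18.2;  W-4−W-2: −298a − 388b = −386.9.
Solving gives a = 0.22613, b = 0.82348.
Gradient magnitude |∇z| = √(a² + b²) = √(0.05114 + 0.67813) = 0.85397.
True dip = arctan(0.85397) = 40.5°, dipping toward SSW (azimuth ≈ 195°).

40.5°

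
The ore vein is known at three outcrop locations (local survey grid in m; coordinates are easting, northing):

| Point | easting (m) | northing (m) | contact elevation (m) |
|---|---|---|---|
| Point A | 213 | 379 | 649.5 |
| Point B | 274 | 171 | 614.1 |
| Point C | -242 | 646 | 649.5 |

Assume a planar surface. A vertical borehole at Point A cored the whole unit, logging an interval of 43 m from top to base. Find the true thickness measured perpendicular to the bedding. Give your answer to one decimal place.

41.8 m

Two edge vectors: Point A→Point B = (61, -208, -35.4), Point A→Point C = (-455, 267, 0).
Normal n = (Point A→Point B) × (Point A→Point C) = (9451.8, 16107, -78353).
So ∂z/∂easting = −n_x/n_z = 0.12063 and ∂z/∂northing = −n_y/n_z = 0.20557.
|∇z| = √(a²+b²) = 0.23835, so dip δ = arctan(0.23835) = 13.41°.
True thickness = vertical thickness × cos δ = 43 × cos 13.41° = 41.8 m.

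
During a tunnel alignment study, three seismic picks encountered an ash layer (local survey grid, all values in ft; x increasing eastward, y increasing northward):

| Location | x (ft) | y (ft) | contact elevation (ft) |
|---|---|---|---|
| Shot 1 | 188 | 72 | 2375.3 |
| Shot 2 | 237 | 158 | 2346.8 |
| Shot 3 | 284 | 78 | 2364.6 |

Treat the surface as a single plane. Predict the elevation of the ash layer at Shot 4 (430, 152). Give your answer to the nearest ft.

Let the plane be z = a·x + b·y + c.
Shot 2−Shot 1: 49a + 86b = −28.5;  Shot 3−Shot 1: 96a + 6b = −10.7.
Solving gives a = −0.09410, b = −0.27778.
Then c = 2375.3 − a·188 − b·72 = 2412.99.
At (430, 152): z = −40.5 − 42.2 + 2412.99 = 2330.3 ft.

2330 ft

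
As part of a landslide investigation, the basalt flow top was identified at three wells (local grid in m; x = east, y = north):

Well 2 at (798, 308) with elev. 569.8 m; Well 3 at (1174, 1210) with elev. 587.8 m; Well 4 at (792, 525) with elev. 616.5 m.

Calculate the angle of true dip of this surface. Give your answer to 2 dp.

25.82°

Let the plane be z = a·x + b·y + c.
Well 3−Well 2: 376a + 902b = 18;  Well 4−Well 2: −6a + 217b = 46.7.
Solving gives a = −0.43926, b = 0.20306.
Gradient magnitude |∇z| = √(a² + b²) = √(0.19295 + 0.04123) = 0.48393.
True dip = arctan(0.48393) = 25.82°, dipping toward ESE (azimuth ≈ 115°).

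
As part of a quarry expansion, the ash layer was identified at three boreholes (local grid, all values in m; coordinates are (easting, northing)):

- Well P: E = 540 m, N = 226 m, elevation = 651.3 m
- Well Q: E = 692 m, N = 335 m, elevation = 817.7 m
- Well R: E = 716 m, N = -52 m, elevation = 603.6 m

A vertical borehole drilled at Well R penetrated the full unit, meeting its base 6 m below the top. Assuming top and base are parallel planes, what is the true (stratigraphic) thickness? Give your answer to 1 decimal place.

Two edge vectors: Well P→Well Q = (152, 109, 166.4), Well P→Well R = (176, -278, -47.7).
Normal n = (Well P→Well Q) × (Well P→Well R) = (41059.9, 36536.8, -61440).
So ∂z/∂E = −n_x/n_z = 0.66829 and ∂z/∂N = −n_y/n_z = 0.59467.
|∇z| = √(a²+b²) = 0.89457, so dip δ = arctan(0.89457) = 41.81°.
True thickness = vertical thickness × cos δ = 6 × cos 41.81° = 4.5 m.

4.5 m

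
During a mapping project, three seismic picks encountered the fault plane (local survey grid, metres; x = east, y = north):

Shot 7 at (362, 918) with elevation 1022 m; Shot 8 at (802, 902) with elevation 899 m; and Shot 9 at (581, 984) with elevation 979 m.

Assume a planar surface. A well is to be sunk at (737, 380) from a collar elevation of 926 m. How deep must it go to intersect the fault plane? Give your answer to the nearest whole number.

Let the plane be z = a·x + b·y + c.
Shot 8−Shot 7: 440a − 16b = −123;  Shot 9−Shot 7: 219a + 66b = −43.
Solving gives a = −0.27059, b = 0.24634.
Then c = 1022 − a·362 − b·918 = 893.81.
At (737, 380): z_contact = −199.4 + 93.6 + 893.81 = 788.0 m.
Depth below ground = 926 − 788.0 = 138 m.

138 m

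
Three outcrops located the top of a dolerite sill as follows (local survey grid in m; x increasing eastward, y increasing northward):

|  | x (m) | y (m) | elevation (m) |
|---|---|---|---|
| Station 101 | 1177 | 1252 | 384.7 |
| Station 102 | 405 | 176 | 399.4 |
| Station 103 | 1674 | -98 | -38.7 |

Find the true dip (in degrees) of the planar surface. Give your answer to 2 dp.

Let the plane be z = a·x + b·y + c.
Station 102−Station 101: −772a − 1076b = 14.7;  Station 103−Station 101: 497a − 1350b = −423.4.
Solving gives a = −0.30148, b = 0.20264.
Gradient magnitude |∇z| = √(a² + b²) = √(0.09089 + 0.04106) = 0.36325.
True dip = arctan(0.36325) = 19.96°, dipping toward SE (azimuth ≈ 124°).

19.96°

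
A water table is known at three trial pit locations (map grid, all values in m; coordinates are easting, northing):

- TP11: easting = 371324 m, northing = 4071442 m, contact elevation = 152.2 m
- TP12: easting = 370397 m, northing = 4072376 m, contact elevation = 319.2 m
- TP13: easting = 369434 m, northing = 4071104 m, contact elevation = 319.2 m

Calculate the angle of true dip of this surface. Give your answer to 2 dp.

Two edge vectors: TP11→TP12 = (-927, 934, 167), TP11→TP13 = (-1890, -338, 167).
Normal n = (TP11→TP12) × (TP11→TP13) = (212424, -160821, 2078586).
So ∂z/∂easting = −n_x/n_z = −0.10220 and ∂z/∂northing = −n_y/n_z = 0.07737.
Gradient magnitude |∇z| = √(a² + b²) = √(0.01044 + 0.00599) = 0.12818.
True dip = arctan(0.12818) = 7.30°, dipping toward SE (azimuth ≈ 127°).

7.30°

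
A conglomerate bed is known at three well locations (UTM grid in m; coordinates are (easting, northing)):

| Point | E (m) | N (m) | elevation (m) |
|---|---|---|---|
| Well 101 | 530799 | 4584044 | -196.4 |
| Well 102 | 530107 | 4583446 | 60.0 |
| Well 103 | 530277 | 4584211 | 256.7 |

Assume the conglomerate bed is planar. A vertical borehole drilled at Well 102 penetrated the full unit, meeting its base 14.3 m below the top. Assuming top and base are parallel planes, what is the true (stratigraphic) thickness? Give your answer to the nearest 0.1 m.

10.9 m

Two edge vectors: Well 101→Well 102 = (-692, -598, 256.4), Well 101→Well 103 = (-522, 167, 453.1).
Normal n = (Well 101→Well 102) × (Well 101→Well 103) = (-313772.6, 179704.4, -427720).
So ∂z/∂E = −n_x/n_z = −0.73359 and ∂z/∂N = −n_y/n_z = 0.42014.
|∇z| = √(a²+b²) = 0.84539, so dip δ = arctan(0.84539) = 40.21°.
True thickness = vertical thickness × cos δ = 14.3 × cos 40.21° = 10.9 m.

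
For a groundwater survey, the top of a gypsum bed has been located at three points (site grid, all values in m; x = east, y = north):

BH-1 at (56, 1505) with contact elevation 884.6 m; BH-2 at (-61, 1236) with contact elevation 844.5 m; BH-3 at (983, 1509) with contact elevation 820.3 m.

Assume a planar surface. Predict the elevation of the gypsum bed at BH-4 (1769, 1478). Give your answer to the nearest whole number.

Two edge vectors: BH-1→BH-2 = (-117, -269, -40.1), BH-1→BH-3 = (927, 4, -64.3).
Normal n = (BH-1→BH-2) × (BH-1→BH-3) = (17457.1, -44695.8, 248895).
So ∂z/∂x = −n_x/n_z = −0.07014 and ∂z/∂y = −n_y/n_z = 0.17958.
Intercept c from BH-1: 884.6 + 3.93 − 270.26 = 618.26.
At (1769, 1478): z = −124.1 + 265.4 + 618.26 = 759.6 m.

760 m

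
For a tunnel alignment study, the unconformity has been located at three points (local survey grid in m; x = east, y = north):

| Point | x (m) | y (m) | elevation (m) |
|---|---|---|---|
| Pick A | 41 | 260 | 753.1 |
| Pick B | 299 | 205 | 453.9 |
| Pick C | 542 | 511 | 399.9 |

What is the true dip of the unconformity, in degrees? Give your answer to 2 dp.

Let the plane be z = a·x + b·y + c.
Pick B−Pick A: 258a − 55b = −299.2;  Pick C−Pick A: 501a + 251b = −353.2.
Solving gives a = −1.02396, b = 0.63668.
Gradient magnitude |∇z| = √(a² + b²) = √(1.04850 + 0.40536) = 1.20576.
True dip = arctan(1.20576) = 50.33°, dipping toward ESE (azimuth ≈ 122°).

50.33°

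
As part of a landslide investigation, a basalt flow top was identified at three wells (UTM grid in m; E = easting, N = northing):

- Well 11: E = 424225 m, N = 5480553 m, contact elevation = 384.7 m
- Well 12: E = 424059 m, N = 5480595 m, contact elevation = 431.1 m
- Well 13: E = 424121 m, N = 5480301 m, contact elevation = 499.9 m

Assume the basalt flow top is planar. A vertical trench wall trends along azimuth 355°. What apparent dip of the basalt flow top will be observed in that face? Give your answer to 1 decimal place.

15.5°

Two edge vectors: Well 11→Well 12 = (-166, 42, 46.4), Well 11→Well 13 = (-104, -252, 115.2).
Normal n = (Well 11→Well 12) × (Well 11→Well 13) = (16531.2, 14297.6, 46200).
So ∂z/∂E = −n_x/n_z = −0.35782 and ∂z/∂N = −n_y/n_z = −0.30947.
Unit vector along 355° is (sin 355°, cos 355°) = (-0.0872, 0.9962).
Slope in that direction = a·(-0.0872) + b·(0.9962) = −0.27711.
Apparent dip = arctan|0.27711| = 15.5° (true dip is 25.3°, so apparent ≤ true as expected).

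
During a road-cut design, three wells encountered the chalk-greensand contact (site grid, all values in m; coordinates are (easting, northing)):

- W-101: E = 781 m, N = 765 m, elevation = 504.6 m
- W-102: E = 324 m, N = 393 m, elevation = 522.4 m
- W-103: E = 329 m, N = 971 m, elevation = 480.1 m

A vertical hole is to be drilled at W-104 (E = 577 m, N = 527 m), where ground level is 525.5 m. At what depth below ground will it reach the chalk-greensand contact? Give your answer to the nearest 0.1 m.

Let the plane be z = a·E + b·N + c.
W-102−W-101: −457a − 372b = 17.8;  W-103−W-101: −452a + 206b = −24.5.
Solving gives a = 0.02077, b = −0.07336.
Then c = 504.6 − a·781 − b·765 = 544.50.
At (577, 527): z_contact = 11.98 − 38.66 + 544.50 = 517.82 m.
Depth below ground = 525.5 − 517.82 = 7.7 m.

7.7 m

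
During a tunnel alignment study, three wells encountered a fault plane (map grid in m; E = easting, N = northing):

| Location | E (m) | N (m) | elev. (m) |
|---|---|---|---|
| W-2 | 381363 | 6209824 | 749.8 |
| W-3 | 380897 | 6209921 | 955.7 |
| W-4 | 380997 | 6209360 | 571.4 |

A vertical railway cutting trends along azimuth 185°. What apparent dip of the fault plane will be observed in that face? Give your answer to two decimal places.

30.97°

Let the plane be z = a·E + b·N + c.
W-3−W-2: −466a + 97b = 205.9;  W-4−W-2: −366a − 464b = −178.4.
Solving gives a = −0.31079, b = 0.62963.
Unit vector along 185° is (sin 185°, cos 185°) = (-0.0872, -0.9962).
Slope in that direction = a·(-0.0872) + b·(-0.9962) = −0.60015.
Apparent dip = arctan|0.60015| = 30.97° (true dip is 35.1°, so apparent ≤ true as expected).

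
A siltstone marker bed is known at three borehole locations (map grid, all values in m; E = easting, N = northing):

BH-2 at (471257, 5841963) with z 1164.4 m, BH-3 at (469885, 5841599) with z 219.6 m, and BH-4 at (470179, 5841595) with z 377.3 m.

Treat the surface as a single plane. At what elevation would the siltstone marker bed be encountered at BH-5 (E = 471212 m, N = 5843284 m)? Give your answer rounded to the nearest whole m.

1861 m

Let the plane be z = a·E + b·N + c.
BH-3−BH-2: −1372a − 364b = −944.8;  BH-4−BH-2: −1078a − 368b = −787.1.
Solving gives a = 0.54382066, b = 0.54581882.
Then c = 1164.4 − a·471257 − b·5841963 = −3443768.22.
At (471212, 5843284): z = 256254.8 + 3189374.4 − 3443768.22 = 1861.0 m.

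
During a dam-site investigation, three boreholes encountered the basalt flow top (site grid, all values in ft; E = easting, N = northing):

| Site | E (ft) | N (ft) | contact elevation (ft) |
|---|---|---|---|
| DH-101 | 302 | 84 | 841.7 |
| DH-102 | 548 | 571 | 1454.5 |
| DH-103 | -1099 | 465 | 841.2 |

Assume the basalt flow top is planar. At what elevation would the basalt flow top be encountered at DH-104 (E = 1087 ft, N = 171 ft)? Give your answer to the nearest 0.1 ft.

1174.4 ft

Two edge vectors: DH-101→DH-102 = (246, 487, 612.8), DH-101→DH-103 = (-1401, 381, -0.5).
Normal n = (DH-101→DH-102) × (DH-101→DH-103) = (-233720.3, -858409.8, 776013).
So ∂z/∂E = −n_x/n_z = 0.301181 and ∂z/∂N = −n_y/n_z = 1.106180.
Intercept c from DH-101: 841.7 − 90.96 − 92.92 = 657.82.
At (1087, 171): z = 327.4 + 189.2 + 657.82 = 1174.4 ft.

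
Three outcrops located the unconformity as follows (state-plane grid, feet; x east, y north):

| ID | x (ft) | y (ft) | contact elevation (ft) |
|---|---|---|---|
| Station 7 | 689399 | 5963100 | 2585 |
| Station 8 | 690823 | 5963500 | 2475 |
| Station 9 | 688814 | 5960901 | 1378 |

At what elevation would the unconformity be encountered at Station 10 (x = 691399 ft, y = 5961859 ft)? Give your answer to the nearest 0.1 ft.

1321.0 ft

Let the plane be z = a·x + b·y + c.
Station 8−Station 7: 1424a + 400b = −110;  Station 9−Station 7: −585a − 2199b = −1207.
Solving gives a = −0.250119418, b = 0.615425129.
Then c = 2585 − a·689399 − b·5963100 = −3494824.51.
At (691399, 5961859): z = −172932.3 + 3669077.8 − 3494824.51 = 1321.0 ft.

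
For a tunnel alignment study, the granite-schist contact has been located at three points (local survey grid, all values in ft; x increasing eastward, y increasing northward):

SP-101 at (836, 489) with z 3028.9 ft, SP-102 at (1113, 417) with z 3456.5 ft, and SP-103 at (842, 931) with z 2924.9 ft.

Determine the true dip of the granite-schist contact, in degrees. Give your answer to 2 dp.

56.30°

Let the plane be z = a·x + b·y + c.
SP-102−SP-101: 277a − 72b = 427.6;  SP-103−SP-101: 6a + 442b = −104.
Solving gives a = 1.47731, b = −0.25535.
Gradient magnitude |∇z| = √(a² + b²) = √(2.18245 + 0.06520) = 1.49922.
True dip = arctan(1.49922) = 56.30°, dipping toward W (azimuth ≈ 280°).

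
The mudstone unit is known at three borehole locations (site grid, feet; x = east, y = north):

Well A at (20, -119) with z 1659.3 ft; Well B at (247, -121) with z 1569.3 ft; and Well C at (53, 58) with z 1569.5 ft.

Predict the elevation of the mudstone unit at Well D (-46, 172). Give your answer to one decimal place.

Let the plane be z = a·x + b·y + c.
Well B−Well A: 227a − 2b = −90;  Well C−Well A: 33a + 177b = −89.8.
Solving gives a = −0.40029, b = −0.43271.
Then c = 1659.3 − a·20 − b·-119 = 1615.81.
At (-46, 172): z = 18.4 − 74.4 + 1615.81 = 1559.8 ft.

1559.8 ft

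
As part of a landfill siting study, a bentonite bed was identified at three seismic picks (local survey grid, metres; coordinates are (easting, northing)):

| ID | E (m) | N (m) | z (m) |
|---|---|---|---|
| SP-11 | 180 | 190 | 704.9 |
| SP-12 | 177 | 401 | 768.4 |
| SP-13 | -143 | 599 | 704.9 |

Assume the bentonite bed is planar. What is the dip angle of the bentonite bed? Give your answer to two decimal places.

26.31°

Two edge vectors: SP-11→SP-12 = (-3, 211, 63.5), SP-11→SP-13 = (-323, 409, 0).
Normal n = (SP-11→SP-12) × (SP-11→SP-13) = (-25971.5, -20510.5, 66926).
So ∂z/∂E = −n_x/n_z = 0.38806 and ∂z/∂N = −n_y/n_z = 0.30647.
Gradient magnitude |∇z| = √(a² + b²) = √(0.15059 + 0.09392) = 0.49448.
True dip = arctan(0.49448) = 26.31°, dipping toward SW (azimuth ≈ 232°).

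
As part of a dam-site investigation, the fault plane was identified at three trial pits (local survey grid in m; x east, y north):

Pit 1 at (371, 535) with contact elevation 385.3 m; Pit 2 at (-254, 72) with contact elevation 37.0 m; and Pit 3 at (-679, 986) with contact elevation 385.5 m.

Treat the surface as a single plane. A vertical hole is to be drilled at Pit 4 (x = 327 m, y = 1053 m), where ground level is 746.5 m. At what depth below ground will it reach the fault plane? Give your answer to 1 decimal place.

Let the plane be z = a·x + b·y + c.
Pit 2−Pit 1: −625a − 463b = −348.3;  Pit 3−Pit 1: −1050a + 451b = 0.2.
Solving gives a = 0.204408, b = 0.476339.
Then c = 385.3 − a·371 − b·535 = 54.62.
At (327, 1053): z_contact = 66.84 + 501.58 + 54.62 = 623.05 m.
Depth below ground = 746.5 − 623.05 = 123.5 m.

123.5 m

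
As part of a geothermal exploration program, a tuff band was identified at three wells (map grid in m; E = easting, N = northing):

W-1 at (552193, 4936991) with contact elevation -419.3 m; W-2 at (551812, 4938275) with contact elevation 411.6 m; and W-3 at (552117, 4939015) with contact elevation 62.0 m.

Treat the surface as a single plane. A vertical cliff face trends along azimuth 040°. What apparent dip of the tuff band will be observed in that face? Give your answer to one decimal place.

Let the plane be z = a·E + b·N + c.
W-2−W-1: −381a + 1284b = 830.9;  W-3−W-1: −76a + 2024b = 481.3.
Solving gives a = −1.57930, b = 0.17849.
Unit vector along 040° is (sin 40°, cos 40°) = (0.6428, 0.7660).
Slope in that direction = a·(0.6428) + b·(0.7660) = −0.87842.
Apparent dip = arctan|0.87842| = 41.3° (true dip is 57.8°, so apparent ≤ true as expected).

41.3°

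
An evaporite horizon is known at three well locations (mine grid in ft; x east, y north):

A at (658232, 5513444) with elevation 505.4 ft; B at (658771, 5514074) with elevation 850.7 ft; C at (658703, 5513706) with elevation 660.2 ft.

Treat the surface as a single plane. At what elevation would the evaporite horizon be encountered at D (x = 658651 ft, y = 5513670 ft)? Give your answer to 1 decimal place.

Let the plane be z = a·x + b·y + c.
B−A: 539a + 630b = 345.3;  C−A: 471a + 262b = 154.8.
Solving gives a = 0.045368846, b = 0.509279670.
Then c = 505.4 − a·658232 − b·5513444 = −2837242.77.
At (658651, 5513670): z = 29882.2 + 2808000.0 − 2837242.77 = 639.5 ft.

639.5 ft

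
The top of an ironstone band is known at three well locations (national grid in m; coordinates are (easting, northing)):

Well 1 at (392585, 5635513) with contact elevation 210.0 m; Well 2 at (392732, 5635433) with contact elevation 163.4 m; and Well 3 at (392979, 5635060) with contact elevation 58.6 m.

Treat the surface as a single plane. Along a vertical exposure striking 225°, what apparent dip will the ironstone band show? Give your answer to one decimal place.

5.9°

Two edge vectors: Well 1→Well 2 = (147, -80, -46.6), Well 1→Well 3 = (394, -453, -151.4).
Normal n = (Well 1→Well 2) × (Well 1→Well 3) = (-8997.8, 3895.4, -35071).
So ∂z/∂E = −n_x/n_z = −0.25656 and ∂z/∂N = −n_y/n_z = 0.11107.
Unit vector along 225° is (sin 225°, cos 225°) = (-0.7071, -0.7071).
Slope in that direction = a·(-0.7071) + b·(-0.7071) = 0.10288.
Apparent dip = arctan|0.10288| = 5.9° (true dip is 15.6°, so apparent ≤ true as expected).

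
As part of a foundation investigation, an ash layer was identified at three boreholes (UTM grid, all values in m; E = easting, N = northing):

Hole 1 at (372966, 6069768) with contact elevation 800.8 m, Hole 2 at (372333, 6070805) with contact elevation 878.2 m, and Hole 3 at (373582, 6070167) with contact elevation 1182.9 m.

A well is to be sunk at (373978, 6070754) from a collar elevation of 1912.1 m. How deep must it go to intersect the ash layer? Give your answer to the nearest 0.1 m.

Two edge vectors: Hole 1→Hole 2 = (-633, 1037, 77.4), Hole 1→Hole 3 = (616, 399, 382.1).
Normal n = (Hole 1→Hole 2) × (Hole 1→Hole 3) = (365355.1, 289547.7, -891359).
So ∂z/∂E = −n_x/n_z = 0.409885467 and ∂z/∂N = −n_y/n_z = 0.324838477.
Intercept c from Hole 1: 800.8 − 152873.34 − 1971694.19 = −2123766.74.
At (373978, 6070754): z_contact = 153288.15 + 1972014.48 − 2123766.74 = 1535.89 m.
Depth below ground = 1912.1 − 1535.89 = 376.2 m.

376.2 m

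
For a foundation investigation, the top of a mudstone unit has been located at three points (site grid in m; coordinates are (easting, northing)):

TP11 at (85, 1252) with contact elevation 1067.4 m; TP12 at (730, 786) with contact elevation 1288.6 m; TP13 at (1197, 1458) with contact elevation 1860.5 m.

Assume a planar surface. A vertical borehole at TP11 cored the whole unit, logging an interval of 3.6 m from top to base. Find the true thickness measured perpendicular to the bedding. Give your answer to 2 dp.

Two edge vectors: TP11→TP12 = (645, -466, 221.2), TP11→TP13 = (1112, 206, 793.1).
Normal n = (TP11→TP12) × (TP11→TP13) = (-415151.8, -265575.1, 651062).
So ∂z/∂E = −n_x/n_z = 0.63765 and ∂z/∂N = −n_y/n_z = 0.40791.
|∇z| = √(a²+b²) = 0.75696, so dip δ = arctan(0.75696) = 37.12°.
True thickness = vertical thickness × cos δ = 3.6 × cos 37.12° = 2.87 m.

2.87 m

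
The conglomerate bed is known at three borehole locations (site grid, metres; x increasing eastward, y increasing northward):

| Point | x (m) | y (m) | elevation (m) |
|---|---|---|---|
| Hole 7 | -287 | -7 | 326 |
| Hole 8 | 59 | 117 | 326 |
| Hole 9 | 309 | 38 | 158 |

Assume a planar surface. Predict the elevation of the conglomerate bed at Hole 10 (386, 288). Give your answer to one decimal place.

Two edge vectors: Hole 7→Hole 8 = (346, 124, 0), Hole 7→Hole 9 = (596, 45, -168).
Normal n = (Hole 7→Hole 8) × (Hole 7→Hole 9) = (-20832, 58128, -58334).
So ∂z/∂x = −n_x/n_z = −0.35712 and ∂z/∂y = −n_y/n_z = 0.99647.
Intercept c from Hole 7: 326 − 102.49 + 6.98 = 230.48.
At (386, 288): z = −137.8 + 287.0 + 230.48 = 379.6 m.

379.6 m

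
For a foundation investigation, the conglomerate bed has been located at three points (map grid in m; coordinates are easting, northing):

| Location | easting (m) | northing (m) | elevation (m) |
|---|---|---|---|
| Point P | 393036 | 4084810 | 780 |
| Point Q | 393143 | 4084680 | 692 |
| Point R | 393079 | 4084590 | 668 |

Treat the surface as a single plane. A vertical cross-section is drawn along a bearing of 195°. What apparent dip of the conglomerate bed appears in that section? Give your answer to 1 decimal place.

Two edge vectors: Point P→Point Q = (107, -130, -88), Point P→Point R = (43, -220, -112).
Normal n = (Point P→Point Q) × (Point P→Point R) = (-4800, 8200, -17950).
So ∂z/∂easting = −n_x/n_z = −0.26741 and ∂z/∂northing = −n_y/n_z = 0.45682.
Unit vector along 195° is (sin 195°, cos 195°) = (-0.2588, -0.9659).
Slope in that direction = a·(-0.2588) + b·(-0.9659) = −0.37205.
Apparent dip = arctan|0.37205| = 20.4° (true dip is 27.9°, so apparent ≤ true as expected).

20.4°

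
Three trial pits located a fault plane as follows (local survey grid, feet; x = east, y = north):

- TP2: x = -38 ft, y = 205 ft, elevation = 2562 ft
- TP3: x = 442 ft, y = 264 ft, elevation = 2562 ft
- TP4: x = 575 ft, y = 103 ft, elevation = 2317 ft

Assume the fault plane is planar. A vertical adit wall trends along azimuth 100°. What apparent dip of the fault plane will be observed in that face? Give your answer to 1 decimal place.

Two edge vectors: TP2→TP3 = (480, 59, 0), TP2→TP4 = (613, -102, -245).
Normal n = (TP2→TP3) × (TP2→TP4) = (-14455, 117600, -85127).
So ∂z/∂x = −n_x/n_z = −0.16981 and ∂z/∂y = −n_y/n_z = 1.38147.
Unit vector along 100° is (sin 100°, cos 100°) = (0.9848, -0.1736).
Slope in that direction = a·(0.9848) + b·(-0.1736) = −0.40711.
Apparent dip = arctan|0.40711| = 22.2° (true dip is 54.3°, so apparent ≤ true as expected).

22.2°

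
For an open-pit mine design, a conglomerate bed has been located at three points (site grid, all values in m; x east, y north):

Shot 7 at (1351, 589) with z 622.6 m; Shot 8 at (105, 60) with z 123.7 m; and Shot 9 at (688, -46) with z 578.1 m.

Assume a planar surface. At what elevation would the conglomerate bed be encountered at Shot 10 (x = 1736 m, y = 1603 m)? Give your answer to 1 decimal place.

245.1 m

Let the plane be z = a·x + b·y + c.
Shot 8−Shot 7: −1246a − 529b = −498.9;  Shot 9−Shot 7: −663a − 635b = −44.5.
Solving gives a = 0.665771, b = −0.625050.
Then c = 622.6 − a·1351 − b·589 = 91.30.
At (1736, 1603): z = 1155.8 − 1002.0 + 91.30 = 245.1 m.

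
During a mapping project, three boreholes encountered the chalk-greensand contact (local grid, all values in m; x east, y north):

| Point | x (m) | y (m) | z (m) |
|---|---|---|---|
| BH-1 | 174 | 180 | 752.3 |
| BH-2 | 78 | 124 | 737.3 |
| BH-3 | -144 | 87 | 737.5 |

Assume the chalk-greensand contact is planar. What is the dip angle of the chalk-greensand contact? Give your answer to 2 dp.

20.93°

Two edge vectors: BH-1→BH-2 = (-96, -56, -15), BH-1→BH-3 = (-318, -93, -14.8).
Normal n = (BH-1→BH-2) × (BH-1→BH-3) = (-566.2, 3349.2, -8880).
So ∂z/∂x = −n_x/n_z = −0.06376 and ∂z/∂y = −n_y/n_z = 0.37716.
Gradient magnitude |∇z| = √(a² + b²) = √(0.00407 + 0.14225) = 0.38251.
True dip = arctan(0.38251) = 20.93°, dipping toward S (azimuth ≈ 170°).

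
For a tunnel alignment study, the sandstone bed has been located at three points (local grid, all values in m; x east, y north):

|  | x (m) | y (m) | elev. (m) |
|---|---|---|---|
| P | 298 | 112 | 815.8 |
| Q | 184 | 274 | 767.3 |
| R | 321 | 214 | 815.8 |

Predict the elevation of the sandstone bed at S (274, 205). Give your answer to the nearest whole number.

801 m

Two edge vectors: P→Q = (-114, 162, -48.5), P→R = (23, 102, 0).
Normal n = (P→Q) × (P→R) = (4947, -1115.5, -15354).
So ∂z/∂x = −n_x/n_z = 0.32220 and ∂z/∂y = −n_y/n_z = −0.07265.
Intercept c from P: 815.8 − 96.01 + 8.14 = 727.92.
At (274, 205): z = 88.3 − 14.9 + 727.92 = 801.3 m.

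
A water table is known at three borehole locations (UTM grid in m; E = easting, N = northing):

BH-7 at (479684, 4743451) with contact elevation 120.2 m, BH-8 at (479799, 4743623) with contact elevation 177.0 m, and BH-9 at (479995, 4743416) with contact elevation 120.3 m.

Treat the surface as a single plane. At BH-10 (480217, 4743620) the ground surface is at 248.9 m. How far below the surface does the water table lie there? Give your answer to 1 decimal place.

Two edge vectors: BH-7→BH-8 = (115, 172, 56.8), BH-7→BH-9 = (311, -35, 0.1).
Normal n = (BH-7→BH-8) × (BH-7→BH-9) = (2005.2, 17653.3, -57517).
So ∂z/∂E = −n_x/n_z = 0.034862736 and ∂z/∂N = −n_y/n_z = 0.306923171.
Intercept c from BH-7: 120.2 − 16723.10 − 1455875.02 = −1472477.92.
At (480217, 4743620): z_contact = 16741.68 + 1455926.89 − 1472477.92 = 190.65 m.
Depth below ground = 248.9 − 190.65 = 58.2 m.

58.2 m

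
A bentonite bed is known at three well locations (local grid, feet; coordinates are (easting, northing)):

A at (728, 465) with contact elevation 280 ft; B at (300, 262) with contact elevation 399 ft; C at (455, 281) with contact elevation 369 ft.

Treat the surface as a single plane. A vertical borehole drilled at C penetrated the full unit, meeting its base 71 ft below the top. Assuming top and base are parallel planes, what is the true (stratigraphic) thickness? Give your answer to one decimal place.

68.2 ft

Two edge vectors: A→B = (-428, -203, 119), A→C = (-273, -184, 89).
Normal n = (A→B) × (A→C) = (3829, 5605, 23333).
So ∂z/∂E = −n_x/n_z = −0.16410 and ∂z/∂N = −n_y/n_z = −0.24022.
|∇z| = √(a²+b²) = 0.29092, so dip δ = arctan(0.29092) = 16.22°.
True thickness = vertical thickness × cos δ = 71 × cos 16.22° = 68.2 ft.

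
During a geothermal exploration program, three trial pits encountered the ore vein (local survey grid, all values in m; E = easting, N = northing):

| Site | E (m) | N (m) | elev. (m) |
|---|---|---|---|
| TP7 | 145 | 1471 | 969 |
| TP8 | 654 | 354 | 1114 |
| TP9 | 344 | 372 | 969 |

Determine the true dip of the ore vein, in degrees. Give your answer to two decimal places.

25.66°

Two edge vectors: TP7→TP8 = (509, -1117, 145), TP7→TP9 = (199, -1099, 0).
Normal n = (TP7→TP8) × (TP7→TP9) = (159355, 28855, -337108).
So ∂z/∂E = −n_x/n_z = 0.47271 and ∂z/∂N = −n_y/n_z = 0.08560.
Gradient magnitude |∇z| = √(a² + b²) = √(0.22346 + 0.00733) = 0.48040.
True dip = arctan(0.48040) = 25.66°, dipping toward W (azimuth ≈ 260°).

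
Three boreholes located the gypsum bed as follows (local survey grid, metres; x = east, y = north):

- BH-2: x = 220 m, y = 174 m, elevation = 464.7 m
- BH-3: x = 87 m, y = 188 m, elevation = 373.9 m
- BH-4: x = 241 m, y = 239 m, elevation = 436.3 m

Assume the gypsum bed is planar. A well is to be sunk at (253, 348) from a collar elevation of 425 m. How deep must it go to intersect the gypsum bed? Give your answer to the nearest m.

Two edge vectors: BH-2→BH-3 = (-133, 14, -90.8), BH-2→BH-4 = (21, 65, -28.4).
Normal n = (BH-2→BH-3) × (BH-2→BH-4) = (5504.4, -5684, -8939).
So ∂z/∂x = −n_x/n_z = 0.61577 and ∂z/∂y = −n_y/n_z = −0.63587.
Intercept c from BH-2: 464.7 − 135.47 + 110.64 = 439.87.
At (253, 348): z_contact = 155.8 − 221.3 + 439.87 = 374.4 m.
Depth below ground = 425 − 374.4 = 51 m.

51 m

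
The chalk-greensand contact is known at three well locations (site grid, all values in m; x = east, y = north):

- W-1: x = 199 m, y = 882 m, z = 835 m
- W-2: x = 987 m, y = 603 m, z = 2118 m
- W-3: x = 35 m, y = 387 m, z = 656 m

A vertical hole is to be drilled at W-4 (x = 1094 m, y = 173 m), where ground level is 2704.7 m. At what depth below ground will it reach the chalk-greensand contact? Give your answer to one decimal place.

350.1 m

Let the plane be z = a·x + b·y + c.
W-2−W-1: 788a − 279b = 1283;  W-3−W-1: −164a − 495b = −179.
Solving gives a = 1.571824, b = −0.159150.
Then c = 835 − a·199 − b·882 = 662.58.
At (1094, 173): z_contact = 1719.58 − 27.53 + 662.58 = 2354.62 m.
Depth below ground = 2704.7 − 2354.62 = 350.1 m.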